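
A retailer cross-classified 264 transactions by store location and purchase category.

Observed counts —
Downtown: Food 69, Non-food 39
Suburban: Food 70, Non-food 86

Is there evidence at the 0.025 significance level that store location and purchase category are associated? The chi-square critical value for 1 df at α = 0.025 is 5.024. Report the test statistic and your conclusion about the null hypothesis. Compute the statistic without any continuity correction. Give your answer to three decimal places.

Row totals: 108, 156. Column totals: 139, 125. Grand total N = 264.
Expected counts (row total × column total / N):
  Downtown, Food: 108×139/264 = 56.8636
  Downtown, Non-food: 108×125/264 = 51.1364
  Suburban, Food: 156×139/264 = 82.1364
  Suburban, Non-food: 156×125/264 = 73.8636
Contributions (O − E)²/E:
  (69 − 56.8636)²/56.8636 = 2.5903
  (39 − 51.1364)²/51.1364 = 2.8804
  (70 − 82.1364)²/82.1364 = 1.7933
  (86 − 73.8636)²/73.8636 = 1.9941
χ² = 2.5903 + 2.8804 + 1.7933 + 1.9941 = 9.258
df = (2−1)(2−1) = 1. Since 9.258 > 5.024, reject the null hypothesis of independence at α = 0.025.

9.258; reject H₀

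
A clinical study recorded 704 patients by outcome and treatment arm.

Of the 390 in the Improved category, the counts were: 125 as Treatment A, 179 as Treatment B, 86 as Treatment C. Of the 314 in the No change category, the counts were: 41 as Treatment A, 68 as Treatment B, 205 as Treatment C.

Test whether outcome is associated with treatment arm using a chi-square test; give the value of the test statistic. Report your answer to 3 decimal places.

Row totals: 390, 314. Column totals: 166, 247, 291. Grand total N = 704.
Expected counts (row total × column total / N):
  Improved, Treatment A: 390×166/704 = 91.9602
  Improved, Treatment B: 390×247/704 = 136.8324
  Improved, Treatment C: 390×291/704 = 161.2074
  No change, Treatment A: 314×166/704 = 74.0398
  No change, Treatment B: 314×247/704 = 110.1676
  No change, Treatment C: 314×291/704 = 129.7926
Contributions (O − E)²/E:
  (125 − 91.9602)²/91.9602 = 11.8707
  (179 − 136.8324)²/136.8324 = 12.9948
  (86 − 161.2074)²/161.2074 = 35.0862
  (41 − 74.0398)²/74.0398 = 14.7438
  (68 − 110.1676)²/110.1676 = 16.1400
  (205 − 129.7926)²/129.7926 = 43.5784
χ² = 11.8707 + 12.9948 + 35.0862 + 14.7438 + 16.1400 + 43.5784 = 134.414

134.414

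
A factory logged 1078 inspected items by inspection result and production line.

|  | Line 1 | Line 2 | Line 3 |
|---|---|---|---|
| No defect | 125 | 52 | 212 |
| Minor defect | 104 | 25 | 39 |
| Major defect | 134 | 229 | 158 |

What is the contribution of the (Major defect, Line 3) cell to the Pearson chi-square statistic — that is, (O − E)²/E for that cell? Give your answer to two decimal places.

7.96

Row total (Major defect) = 521; column total (Line 3) = 409; N = 1078.
Expected count E = 521 × 409 / 1078 = 197.671.
Contribution = (O − E)²/E = (158 − 197.671)² / 197.671 = 7.96.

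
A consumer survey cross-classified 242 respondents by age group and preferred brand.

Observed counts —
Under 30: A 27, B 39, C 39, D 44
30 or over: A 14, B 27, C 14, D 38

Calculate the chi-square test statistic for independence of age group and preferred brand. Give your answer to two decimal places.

5.89

Row totals: 149, 93. Column totals: 41, 66, 53, 82. Grand total N = 242.
Expected counts (row total × column total / N):
  Under 30, A: 149×41/242 = 25.244
  Under 30, B: 149×66/242 = 40.636
  Under 30, C: 149×53/242 = 32.632
  Under 30, D: 149×82/242 = 50.488
  30 or over, A: 93×41/242 = 15.756
  30 or over, B: 93×66/242 = 25.364
  30 or over, C: 93×53/242 = 20.368
  30 or over, D: 93×82/242 = 31.512
Contributions (O − E)²/E:
  (27 − 25.244)²/25.244 = 0.1221
  (39 − 40.636)²/40.636 = 0.0659
  (39 − 32.632)²/32.632 = 1.2427
  (44 − 50.488)²/50.488 = 0.8337
  (14 − 15.756)²/15.756 = 0.1957
  (27 − 25.364)²/25.364 = 0.1055
  (14 − 20.368)²/20.368 = 1.9909
  (38 − 31.512)²/31.512 = 1.3358
χ² = 0.1221 + 0.0659 + 1.2427 + 0.8337 + 0.1957 + 0.1055 + 1.9909 + 1.3358 = 5.89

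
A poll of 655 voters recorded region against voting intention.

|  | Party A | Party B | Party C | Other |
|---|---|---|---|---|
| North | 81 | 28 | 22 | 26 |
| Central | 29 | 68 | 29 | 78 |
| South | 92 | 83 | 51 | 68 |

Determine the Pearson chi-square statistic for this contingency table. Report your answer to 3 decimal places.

67.127

Row totals: 157, 204, 294. Column totals: 202, 179, 102, 172. Grand total N = 655.
Expected counts (row total × column total / N):
  North, Party A: 157×202/655 = 48.4183
  North, Party B: 157×179/655 = 42.9053
  North, Party C: 157×102/655 = 24.4489
  North, Other: 157×172/655 = 41.2275
  Central, Party A: 204×202/655 = 62.9130
  Central, Party B: 204×179/655 = 55.7496
  Central, Party C: 204×102/655 = 31.7679
  Central, Other: 204×172/655 = 53.5695
  South, Party A: 294×202/655 = 90.6687
  South, Party B: 294×179/655 = 80.3450
  South, Party C: 294×102/655 = 45.7832
  South, Other: 294×172/655 = 77.2031
Contributions (O − E)²/E:
  (81 − 48.4183)²/48.4183 = 21.9249
  (28 − 42.9053)²/42.9053 = 5.1781
  (22 − 24.4489)²/24.4489 = 0.2453
  (26 − 41.2275)²/41.2275 = 5.6243
  (29 − 62.9130)²/62.9130 = 18.2807
  (68 − 55.7496)²/55.7496 = 2.6919
  (29 − 31.7679)²/31.7679 = 0.2412
  (78 − 53.5695)²/53.5695 = 11.1416
  (92 − 90.6687)²/90.6687 = 0.0195
  (83 − 80.3450)²/80.3450 = 0.0877
  (51 − 45.7832)²/45.7832 = 0.5944
  (68 − 77.2031)²/77.2031 = 1.0971
χ² = 21.9249 + 5.1781 + 0.2453 + 5.6243 + 18.2807 + 2.6919 + 0.2412 + 11.1416 + 0.0195 + 0.0877 + 0.5944 + 1.0971 = 67.127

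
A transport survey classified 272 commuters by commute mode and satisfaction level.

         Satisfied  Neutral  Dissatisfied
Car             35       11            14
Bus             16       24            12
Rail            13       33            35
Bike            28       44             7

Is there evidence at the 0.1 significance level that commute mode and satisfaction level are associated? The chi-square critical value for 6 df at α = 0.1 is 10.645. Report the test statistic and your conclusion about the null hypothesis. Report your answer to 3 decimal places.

49.510; reject H₀

Row totals: 60, 52, 81, 79. Column totals: 92, 112, 68. Grand total N = 272.
Expected counts (row total × column total / N):
  Car, Satisfied: 60×92/272 = 20.2941
  Car, Neutral: 60×112/272 = 24.7059
  Car, Dissatisfied: 60×68/272 = 15.0000
  Bus, Satisfied: 52×92/272 = 17.5882
  Bus, Neutral: 52×112/272 = 21.4118
  Bus, Dissatisfied: 52×68/272 = 13.0000
  Rail, Satisfied: 81×92/272 = 27.3971
  Rail, Neutral: 81×112/272 = 33.3529
  Rail, Dissatisfied: 81×68/272 = 20.2500
  Bike, Satisfied: 79×92/272 = 26.7206
  Bike, Neutral: 79×112/272 = 32.5294
  Bike, Dissatisfied: 79×68/272 = 19.7500
Contributions (O − E)²/E:
  (35 − 20.2941)²/20.2941 = 10.6565
  (11 − 24.7059)²/24.7059 = 7.6035
  (14 − 15.0000)²/15.0000 = 0.0667
  (16 − 17.5882)²/17.5882 = 0.1434
  (24 − 21.4118)²/21.4118 = 0.3129
  (12 − 13.0000)²/13.0000 = 0.0769
  (13 − 27.3971)²/27.3971 = 7.5656
  (33 − 33.3529)²/33.3529 = 0.0037
  (35 − 20.2500)²/20.2500 = 10.7438
  (28 − 26.7206)²/26.7206 = 0.0613
  (44 − 32.5294)²/32.5294 = 4.0448
  (7 − 19.7500)²/19.7500 = 8.2310
χ² = 10.6565 + 7.6035 + 0.0667 + 0.1434 + 0.3129 + 0.0769 + 7.5656 + 0.0037 + 10.7438 + 0.0613 + 4.0448 + 8.2310 = 49.510
df = (4−1)(3−1) = 6. Since 49.510 > 10.645, reject the null hypothesis of independence at α = 0.1.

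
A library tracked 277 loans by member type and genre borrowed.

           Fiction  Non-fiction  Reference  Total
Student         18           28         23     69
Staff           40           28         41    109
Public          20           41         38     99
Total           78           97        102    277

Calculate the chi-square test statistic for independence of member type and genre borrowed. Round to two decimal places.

9.94

Grand total N = 277.
Expected counts (row total × column total / N):
  Student, Fiction: 69×78/277 = 19.430
  Student, Non-fiction: 69×97/277 = 24.162
  Student, Reference: 69×102/277 = 25.408
  Staff, Fiction: 109×78/277 = 30.693
  Staff, Non-fiction: 109×97/277 = 38.170
  Staff, Reference: 109×102/277 = 40.137
  Public, Fiction: 99×78/277 = 27.877
  Public, Non-fiction: 99×97/277 = 34.668
  Public, Reference: 99×102/277 = 36.455
Contributions (O − E)²/E:
  (18 − 19.430)²/19.430 = 0.1052
  (28 − 24.162)²/24.162 = 0.6096
  (23 − 25.408)²/25.408 = 0.2282
  (40 − 30.693)²/30.693 = 2.8221
  (28 − 38.170)²/38.170 = 2.7097
  (41 − 40.137)²/40.137 = 0.0186
  (20 − 27.877)²/27.877 = 2.2257
  (41 − 34.668)²/34.668 = 1.1565
  (38 − 36.455)²/36.455 = 0.0655
χ² = 0.1052 + 0.6096 + 0.2282 + 2.8221 + 2.7097 + 0.0186 + 2.2257 + 1.1565 + 0.0655 = 9.94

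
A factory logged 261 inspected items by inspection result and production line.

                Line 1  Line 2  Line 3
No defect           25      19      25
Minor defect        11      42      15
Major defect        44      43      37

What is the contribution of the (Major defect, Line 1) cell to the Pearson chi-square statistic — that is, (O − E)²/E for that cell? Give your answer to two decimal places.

Row total (Major defect) = 124; column total (Line 1) = 80; N = 261.
Expected count E = 124 × 80 / 261 = 38.008.
Contribution = (O − E)²/E = (44 − 38.008)² / 38.008 = 0.94.

0.94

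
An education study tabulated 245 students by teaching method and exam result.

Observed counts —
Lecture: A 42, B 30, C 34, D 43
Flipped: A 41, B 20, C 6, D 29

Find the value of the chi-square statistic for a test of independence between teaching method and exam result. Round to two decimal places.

Row totals: 149, 96. Column totals: 83, 50, 40, 72. Grand total N = 245.
Expected counts (row total × column total / N):
  Lecture, A: 149×83/245 = 50.478
  Lecture, B: 149×50/245 = 30.408
  Lecture, C: 149×40/245 = 24.327
  Lecture, D: 149×72/245 = 43.788
  Flipped, A: 96×83/245 = 32.522
  Flipped, B: 96×50/245 = 19.592
  Flipped, C: 96×40/245 = 15.673
  Flipped, D: 96×72/245 = 28.212
Contributions (O − E)²/E:
  (42 − 50.478)²/50.478 = 1.4239
  (30 − 30.408)²/30.408 = 0.0055
  (34 − 24.327)²/24.327 = 3.8462
  (43 − 43.788)²/43.788 = 0.0142
  (41 − 32.522)²/32.522 = 2.2101
  (20 − 19.592)²/19.592 = 0.0085
  (6 − 15.673)²/15.673 = 5.9699
  (29 − 28.212)²/28.212 = 0.0220
χ² = 1.4239 + 0.0055 + 3.8462 + 0.0142 + 2.2101 + 0.0085 + 5.9699 + 0.0220 = 13.50

13.50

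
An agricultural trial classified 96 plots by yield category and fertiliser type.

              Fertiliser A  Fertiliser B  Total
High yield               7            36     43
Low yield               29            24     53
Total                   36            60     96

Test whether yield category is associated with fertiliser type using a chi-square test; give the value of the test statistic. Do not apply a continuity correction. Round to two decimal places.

14.97

Grand total N = 96.
Expected counts (row total × column total / N):
  High yield, Fertiliser A: 43×36/96 = 16.125
  High yield, Fertiliser B: 43×60/96 = 26.875
  Low yield, Fertiliser A: 53×36/96 = 19.875
  Low yield, Fertiliser B: 53×60/96 = 33.125
Contributions (O − E)²/E:
  (7 − 16.125)²/16.125 = 5.1638
  (36 − 26.875)²/26.875 = 3.0983
  (29 − 19.875)²/19.875 = 4.1895
  (24 − 33.125)²/33.125 = 2.5137
χ² = 5.1638 + 3.0983 + 4.1895 + 2.5137 = 14.97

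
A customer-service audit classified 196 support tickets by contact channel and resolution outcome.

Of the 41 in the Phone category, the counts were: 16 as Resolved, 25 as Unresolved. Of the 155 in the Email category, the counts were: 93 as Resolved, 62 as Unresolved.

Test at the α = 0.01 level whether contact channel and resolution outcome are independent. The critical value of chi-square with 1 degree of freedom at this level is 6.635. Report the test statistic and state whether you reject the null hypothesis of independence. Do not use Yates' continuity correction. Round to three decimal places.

5.779; fail to reject H₀

Row totals: 41, 155. Column totals: 109, 87. Grand total N = 196.
Expected counts (row total × column total / N):
  Phone, Resolved: 41×109/196 = 22.8010
  Phone, Unresolved: 41×87/196 = 18.1990
  Email, Resolved: 155×109/196 = 86.1990
  Email, Unresolved: 155×87/196 = 68.8010
Contributions (O − E)²/E:
  (16 − 22.8010)²/22.8010 = 2.0286
  (25 − 18.1990)²/18.1990 = 2.5415
  (93 − 86.1990)²/86.1990 = 0.5366
  (62 − 68.8010)²/68.8010 = 0.6723
χ² = 2.0286 + 2.5415 + 0.5366 + 0.6723 = 5.779
df = (2−1)(2−1) = 1. Since 5.779 < 6.635, fail to reject the null hypothesis of independence at α = 0.01.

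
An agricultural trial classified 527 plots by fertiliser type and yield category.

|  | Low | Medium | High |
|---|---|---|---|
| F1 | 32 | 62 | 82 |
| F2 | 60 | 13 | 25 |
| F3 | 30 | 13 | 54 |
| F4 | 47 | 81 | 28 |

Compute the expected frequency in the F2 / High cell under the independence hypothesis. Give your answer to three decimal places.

35.146

Row total (F2) = 98; column total (High) = 189; grand total N = 527.
Expected count = (row total × column total) / N = 98 × 189 / 527 = 35.146.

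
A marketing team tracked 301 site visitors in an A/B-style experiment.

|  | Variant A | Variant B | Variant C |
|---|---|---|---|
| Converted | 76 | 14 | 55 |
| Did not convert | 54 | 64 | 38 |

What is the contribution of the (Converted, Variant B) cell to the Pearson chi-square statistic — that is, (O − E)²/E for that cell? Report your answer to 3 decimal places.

14.791

Row total (Converted) = 145; column total (Variant B) = 78; N = 301.
Expected count E = 145 × 78 / 301 = 37.5748.
Contribution = (O − E)²/E = (14 − 37.5748)² / 37.5748 = 14.791.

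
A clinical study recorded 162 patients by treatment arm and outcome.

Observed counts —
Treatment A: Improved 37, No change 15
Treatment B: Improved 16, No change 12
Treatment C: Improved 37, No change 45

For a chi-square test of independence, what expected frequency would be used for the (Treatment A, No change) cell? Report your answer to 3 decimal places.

Row total (Treatment A) = 52; column total (No change) = 72; grand total N = 162.
Expected count = (row total × column total) / N = 52 × 72 / 162 = 23.111.

23.111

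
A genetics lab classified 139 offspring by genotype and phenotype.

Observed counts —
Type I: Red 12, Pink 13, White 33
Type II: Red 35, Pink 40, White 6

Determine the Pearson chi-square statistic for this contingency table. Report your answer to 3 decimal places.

Row totals: 58, 81. Column totals: 47, 53, 39. Grand total N = 139.
Expected counts (row total × column total / N):
  Type I, Red: 58×47/139 = 19.6115
  Type I, Pink: 58×53/139 = 22.1151
  Type I, White: 58×39/139 = 16.2734
  Type II, Red: 81×47/139 = 27.3885
  Type II, Pink: 81×53/139 = 30.8849
  Type II, White: 81×39/139 = 22.7266
Contributions (O − E)²/E:
  (12 − 19.6115)²/19.6115 = 2.9541
  (13 − 22.1151)²/22.1151 = 3.7569
  (33 − 16.2734)²/16.2734 = 17.1924
  (35 − 27.3885)²/27.3885 = 2.1153
  (40 − 30.8849)²/30.8849 = 2.6902
  (6 − 22.7266)²/22.7266 = 12.3106
χ² = 2.9541 + 3.7569 + 17.1924 + 2.1153 + 2.6902 + 12.3106 = 41.020

41.020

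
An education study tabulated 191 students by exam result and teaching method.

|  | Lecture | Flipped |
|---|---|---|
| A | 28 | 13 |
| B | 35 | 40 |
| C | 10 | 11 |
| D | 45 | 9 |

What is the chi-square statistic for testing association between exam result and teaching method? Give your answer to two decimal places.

Row totals: 41, 75, 21, 54. Column totals: 118, 73. Grand total N = 191.
Expected counts (row total × column total / N):
  A, Lecture: 41×118/191 = 25.330
  A, Flipped: 41×73/191 = 15.670
  B, Lecture: 75×118/191 = 46.335
  B, Flipped: 75×73/191 = 28.665
  C, Lecture: 21×118/191 = 12.974
  C, Flipped: 21×73/191 = 8.026
  D, Lecture: 54×118/191 = 33.361
  D, Flipped: 54×73/191 = 20.639
Contributions (O − E)²/E:
  (28 − 25.330)²/25.330 = 0.2814
  (13 − 15.670)²/15.670 = 0.4549
  (35 − 46.335)²/46.335 = 2.7729
  (40 − 28.665)²/28.665 = 4.4822
  (10 − 12.974)²/12.974 = 0.6817
  (11 − 8.026)²/8.026 = 1.1020
  (45 − 33.361)²/33.361 = 4.0606
  (9 − 20.639)²/20.639 = 6.5636
χ² = 0.2814 + 0.4549 + 2.7729 + 4.4822 + 0.6817 + 1.1020 + 4.0606 + 6.5636 = 20.40

20.40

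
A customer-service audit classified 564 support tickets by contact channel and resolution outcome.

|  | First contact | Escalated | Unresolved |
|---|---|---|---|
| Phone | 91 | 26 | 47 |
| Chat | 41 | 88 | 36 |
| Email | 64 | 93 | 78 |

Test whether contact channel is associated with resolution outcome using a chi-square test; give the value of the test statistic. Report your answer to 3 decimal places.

65.549

Row totals: 164, 165, 235. Column totals: 196, 207, 161. Grand total N = 564.
Expected counts (row total × column total / N):
  Phone, First contact: 164×196/564 = 56.9929
  Phone, Escalated: 164×207/564 = 60.1915
  Phone, Unresolved: 164×161/564 = 46.8156
  Chat, First contact: 165×196/564 = 57.3404
  Chat, Escalated: 165×207/564 = 60.5585
  Chat, Unresolved: 165×161/564 = 47.1011
  Email, First contact: 235×196/564 = 81.6667
  Email, Escalated: 235×207/564 = 86.2500
  Email, Unresolved: 235×161/564 = 67.0833
Contributions (O − E)²/E:
  (91 − 56.9929)²/56.9929 = 20.2917
  (26 − 60.1915)²/60.1915 = 19.4223
  (47 − 46.8156)²/46.8156 = 0.0007
  (41 − 57.3404)²/57.3404 = 4.6566
  (88 − 60.5585)²/60.5585 = 12.4349
  (36 − 47.1011)²/47.1011 = 2.6164
  (64 − 81.6667)²/81.6667 = 3.8218
  (93 − 86.2500)²/86.2500 = 0.5283
  (78 − 67.0833)²/67.0833 = 1.7765
χ² = 20.2917 + 19.4223 + 0.0007 + 4.6566 + 12.4349 + 2.6164 + 3.8218 + 0.5283 + 1.7765 = 65.549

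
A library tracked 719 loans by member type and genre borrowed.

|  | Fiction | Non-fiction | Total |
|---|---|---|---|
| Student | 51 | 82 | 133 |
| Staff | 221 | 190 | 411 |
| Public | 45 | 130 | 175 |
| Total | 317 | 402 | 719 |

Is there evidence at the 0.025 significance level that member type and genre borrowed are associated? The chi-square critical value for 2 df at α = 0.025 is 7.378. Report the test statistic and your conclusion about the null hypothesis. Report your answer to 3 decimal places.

41.379; reject H₀

Grand total N = 719.
Expected counts (row total × column total / N):
  Student, Fiction: 133×317/719 = 58.6384
  Student, Non-fiction: 133×402/719 = 74.3616
  Staff, Fiction: 411×317/719 = 181.2058
  Staff, Non-fiction: 411×402/719 = 229.7942
  Public, Fiction: 175×317/719 = 77.1558
  Public, Non-fiction: 175×402/719 = 97.8442
Contributions (O − E)²/E:
  (51 − 58.6384)²/58.6384 = 0.9950
  (82 − 74.3616)²/74.3616 = 0.7846
  (221 − 181.2058)²/181.2058 = 8.7391
  (190 − 229.7942)²/229.7942 = 6.8913
  (45 − 77.1558)²/77.1558 = 13.4014
  (130 − 97.8442)²/97.8442 = 10.5678
χ² = 0.9950 + 0.7846 + 8.7391 + 6.8913 + 13.4014 + 10.5678 = 41.379
df = (3−1)(2−1) = 2. Since 41.379 > 7.378, reject the null hypothesis of independence at α = 0.025.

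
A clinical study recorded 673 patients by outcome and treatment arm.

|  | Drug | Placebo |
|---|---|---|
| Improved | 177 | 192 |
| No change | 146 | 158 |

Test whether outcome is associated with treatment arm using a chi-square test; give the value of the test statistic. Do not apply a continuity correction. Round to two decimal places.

0.00

Row totals: 369, 304. Column totals: 323, 350. Grand total N = 673.
Expected counts (row total × column total / N):
  Improved, Drug: 369×323/673 = 177.098
  Improved, Placebo: 369×350/673 = 191.902
  No change, Drug: 304×323/673 = 145.902
  No change, Placebo: 304×350/673 = 158.098
Contributions (O − E)²/E:
  (177 − 177.098)²/177.098 = 0.0001
  (192 − 191.902)²/191.902 = 0.0001
  (146 − 145.902)²/145.902 = 0.0001
  (158 − 158.098)²/158.098 = 0.0001
χ² = 0.0001 + 0.0001 + 0.0001 + 0.0001 = 0.00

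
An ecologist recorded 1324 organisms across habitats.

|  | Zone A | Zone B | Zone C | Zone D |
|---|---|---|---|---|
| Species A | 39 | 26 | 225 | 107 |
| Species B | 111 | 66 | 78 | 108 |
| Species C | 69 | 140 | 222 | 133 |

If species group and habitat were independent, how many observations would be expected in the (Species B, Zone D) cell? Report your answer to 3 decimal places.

Row total (Species B) = 363; column total (Zone D) = 348; grand total N = 1324.
Expected count = (row total × column total) / N = 363 × 348 / 1324 = 95.411.

95.411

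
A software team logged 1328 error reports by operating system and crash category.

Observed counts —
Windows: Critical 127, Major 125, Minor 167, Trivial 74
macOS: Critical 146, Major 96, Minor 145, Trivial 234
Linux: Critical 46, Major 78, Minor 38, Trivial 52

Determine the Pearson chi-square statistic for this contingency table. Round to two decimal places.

106.76

Row totals: 493, 621, 214. Column totals: 319, 299, 350, 360. Grand total N = 1328.
Expected counts (row total × column total / N):
  Windows, Critical: 493×319/1328 = 118.4239
  Windows, Major: 493×299/1328 = 110.9992
  Windows, Minor: 493×350/1328 = 129.9322
  Windows, Trivial: 493×360/1328 = 133.6446
  macOS, Critical: 621×319/1328 = 149.1709
  macOS, Major: 621×299/1328 = 139.8185
  macOS, Minor: 621×350/1328 = 163.6672
  macOS, Trivial: 621×360/1328 = 168.3434
  Linux, Critical: 214×319/1328 = 51.4051
  Linux, Major: 214×299/1328 = 48.1822
  Linux, Minor: 214×350/1328 = 56.4006
  Linux, Trivial: 214×360/1328 = 58.0120
Contributions (O − E)²/E:
  (127 − 118.4239)²/118.4239 = 0.6211
  (125 − 110.9992)²/110.9992 = 1.7660
  (167 − 129.9322)²/129.9322 = 10.5749
  (74 − 133.6446)²/133.6446 = 26.6189
  (146 − 149.1709)²/149.1709 = 0.0674
  (96 − 139.8185)²/139.8185 = 13.7325
  (145 − 163.6672)²/163.6672 = 2.1291
  (234 − 168.3434)²/168.3434 = 25.6071
  (46 − 51.4051)²/51.4051 = 0.5683
  (78 − 48.1822)²/48.1822 = 18.4529
  (38 − 56.4006)²/56.4006 = 6.0032
  (52 − 58.0120)²/58.0120 = 0.6230
χ² = 0.6211 + 1.7660 + 10.5749 + 26.6189 + 0.0674 + 13.7325 + 2.1291 + 25.6071 + 0.5683 + 18.4529 + 6.0032 + 0.6230 = 106.76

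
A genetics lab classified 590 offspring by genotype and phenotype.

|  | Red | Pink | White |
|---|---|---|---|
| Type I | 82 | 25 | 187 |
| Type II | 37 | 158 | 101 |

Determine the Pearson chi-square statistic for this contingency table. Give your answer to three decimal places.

Row totals: 294, 296. Column totals: 119, 183, 288. Grand total N = 590.
Expected counts (row total × column total / N):
  Type I, Red: 294×119/590 = 59.2983
  Type I, Pink: 294×183/590 = 91.1898
  Type I, White: 294×288/590 = 143.5119
  Type II, Red: 296×119/590 = 59.7017
  Type II, Pink: 296×183/590 = 91.8102
  Type II, White: 296×288/590 = 144.4881
Contributions (O − E)²/E:
  (82 − 59.2983)²/59.2983 = 8.6911
  (25 − 91.1898)²/91.1898 = 48.0436
  (187 − 143.5119)²/143.5119 = 13.1781
  (37 − 59.7017)²/59.7017 = 8.6324
  (158 − 91.8102)²/91.8102 = 47.7190
  (101 − 144.4881)²/144.4881 = 13.0891
χ² = 8.6911 + 48.0436 + 13.1781 + 8.6324 + 47.7190 + 13.0891 = 139.353

139.353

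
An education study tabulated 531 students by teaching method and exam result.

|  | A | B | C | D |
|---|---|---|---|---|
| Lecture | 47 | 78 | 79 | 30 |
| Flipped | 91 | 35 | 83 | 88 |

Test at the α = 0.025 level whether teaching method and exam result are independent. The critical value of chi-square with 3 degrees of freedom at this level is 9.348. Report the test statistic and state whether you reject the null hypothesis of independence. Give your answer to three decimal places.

Row totals: 234, 297. Column totals: 138, 113, 162, 118. Grand total N = 531.
Expected counts (row total × column total / N):
  Lecture, A: 234×138/531 = 60.8136
  Lecture, B: 234×113/531 = 49.7966
  Lecture, C: 234×162/531 = 71.3898
  Lecture, D: 234×118/531 = 52.0000
  Flipped, A: 297×138/531 = 77.1864
  Flipped, B: 297×113/531 = 63.2034
  Flipped, C: 297×162/531 = 90.6102
  Flipped, D: 297×118/531 = 66.0000
Contributions (O − E)²/E:
  (47 − 60.8136)²/60.8136 = 3.1377
  (78 − 49.7966)²/49.7966 = 15.9736
  (79 − 71.3898)²/71.3898 = 0.8113
  (30 − 52.0000)²/52.0000 = 9.3077
  (91 − 77.1864)²/77.1864 = 2.4721
  (35 − 63.2034)²/63.2034 = 12.5853
  (83 − 90.6102)²/90.6102 = 0.6392
  (88 − 66.0000)²/66.0000 = 7.3333
χ² = 3.1377 + 15.9736 + 0.8113 + 9.3077 + 2.4721 + 12.5853 + 0.6392 + 7.3333 = 52.260
df = (2−1)(4−1) = 3. Since 52.260 > 9.348, reject the null hypothesis of independence at α = 0.025.

52.260; reject H₀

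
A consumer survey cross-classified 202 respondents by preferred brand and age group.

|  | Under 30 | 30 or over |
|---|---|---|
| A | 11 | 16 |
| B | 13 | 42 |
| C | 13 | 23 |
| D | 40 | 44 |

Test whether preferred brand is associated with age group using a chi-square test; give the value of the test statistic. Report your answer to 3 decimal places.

8.245

Row totals: 27, 55, 36, 84. Column totals: 77, 125. Grand total N = 202.
Expected counts (row total × column total / N):
  A, Under 30: 27×77/202 = 10.2921
  A, 30 or over: 27×125/202 = 16.7079
  B, Under 30: 55×77/202 = 20.9653
  B, 30 or over: 55×125/202 = 34.0347
  C, Under 30: 36×77/202 = 13.7228
  C, 30 or over: 36×125/202 = 22.2772
  D, Under 30: 84×77/202 = 32.0198
  D, 30 or over: 84×125/202 = 51.9802
Contributions (O − E)²/E:
  (11 − 10.2921)²/10.2921 = 0.0487
  (16 − 16.7079)²/16.7079 = 0.0300
  (13 − 20.9653)²/20.9653 = 3.0262
  (42 − 34.0347)²/34.0347 = 1.8642
  (13 − 13.7228)²/13.7228 = 0.0381
  (23 − 22.2772)²/22.2772 = 0.0235
  (40 − 32.0198)²/32.0198 = 1.9889
  (44 − 51.9802)²/51.9802 = 1.2252
χ² = 0.0487 + 0.0300 + 3.0262 + 1.8642 + 0.0381 + 0.0235 + 1.9889 + 1.2252 = 8.245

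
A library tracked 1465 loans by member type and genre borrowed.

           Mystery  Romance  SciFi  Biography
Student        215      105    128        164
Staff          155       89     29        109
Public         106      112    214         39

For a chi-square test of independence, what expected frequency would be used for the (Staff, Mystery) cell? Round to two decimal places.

Row total (Staff) = 382; column total (Mystery) = 476; grand total N = 1465.
Expected count = (row total × column total) / N = 382 × 476 / 1465 = 124.12.

124.12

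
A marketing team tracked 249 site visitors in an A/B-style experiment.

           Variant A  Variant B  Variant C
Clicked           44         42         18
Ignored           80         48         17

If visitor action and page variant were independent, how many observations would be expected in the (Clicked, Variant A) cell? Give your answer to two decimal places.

51.79

Row total (Clicked) = 104; column total (Variant A) = 124; grand total N = 249.
Expected count = (row total × column total) / N = 104 × 124 / 249 = 51.79.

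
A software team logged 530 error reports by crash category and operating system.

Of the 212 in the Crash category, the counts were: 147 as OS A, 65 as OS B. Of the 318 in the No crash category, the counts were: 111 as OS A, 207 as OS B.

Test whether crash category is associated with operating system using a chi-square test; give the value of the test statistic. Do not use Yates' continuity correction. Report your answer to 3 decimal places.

60.370

Row totals: 212, 318. Column totals: 258, 272. Grand total N = 530.
Expected counts (row total × column total / N):
  Crash, OS A: 212×258/530 = 103.2000
  Crash, OS B: 212×272/530 = 108.8000
  No crash, OS A: 318×258/530 = 154.8000
  No crash, OS B: 318×272/530 = 163.2000
Contributions (O − E)²/E:
  (147 − 103.2000)²/103.2000 = 18.5895
  (65 − 108.8000)²/108.8000 = 17.6327
  (111 − 154.8000)²/154.8000 = 12.3930
  (207 − 163.2000)²/163.2000 = 11.7551
χ² = 18.5895 + 17.6327 + 12.3930 + 11.7551 = 60.370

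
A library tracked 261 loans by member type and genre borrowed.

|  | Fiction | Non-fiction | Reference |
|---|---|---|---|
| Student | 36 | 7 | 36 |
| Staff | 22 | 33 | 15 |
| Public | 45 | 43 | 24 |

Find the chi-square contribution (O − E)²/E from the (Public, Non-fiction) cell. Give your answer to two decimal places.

1.53

Row total (Public) = 112; column total (Non-fiction) = 83; N = 261.
Expected count E = 112 × 83 / 261 = 35.617.
Contribution = (O − E)²/E = (43 − 35.617)² / 35.617 = 1.53.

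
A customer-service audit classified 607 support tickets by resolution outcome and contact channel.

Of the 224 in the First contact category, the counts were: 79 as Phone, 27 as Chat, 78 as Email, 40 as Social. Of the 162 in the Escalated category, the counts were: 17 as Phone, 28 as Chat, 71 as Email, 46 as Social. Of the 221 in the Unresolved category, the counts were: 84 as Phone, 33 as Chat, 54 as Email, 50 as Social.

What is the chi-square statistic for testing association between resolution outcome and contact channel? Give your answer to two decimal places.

44.84

Row totals: 224, 162, 221. Column totals: 180, 88, 203, 136. Grand total N = 607.
Expected counts (row total × column total / N):
  First contact, Phone: 224×180/607 = 66.425
  First contact, Chat: 224×88/607 = 32.474
  First contact, Email: 224×203/607 = 74.913
  First contact, Social: 224×136/607 = 50.188
  Escalated, Phone: 162×180/607 = 48.040
  Escalated, Chat: 162×88/607 = 23.486
  Escalated, Email: 162×203/607 = 54.178
  Escalated, Social: 162×136/607 = 36.297
  Unresolved, Phone: 221×180/607 = 65.535
  Unresolved, Chat: 221×88/607 = 32.040
  Unresolved, Email: 221×203/607 = 73.909
  Unresolved, Social: 221×136/607 = 49.516
Contributions (O − E)²/E:
  (79 − 66.425)²/66.425 = 2.3806
  (27 − 32.474)²/32.474 = 0.9227
  (78 − 74.913)²/74.913 = 0.1272
  (40 − 50.188)²/50.188 = 2.0681
  (17 − 48.040)²/48.040 = 20.0558
  (28 − 23.486)²/23.486 = 0.8676
  (71 − 54.178)²/54.178 = 5.2231
  (46 − 36.297)²/36.297 = 2.5938
  (84 − 65.535)²/65.535 = 5.2027
  (33 − 32.040)²/32.040 = 0.0288
  (54 − 73.909)²/73.909 = 5.3629
  (50 − 49.516)²/49.516 = 0.0047
χ² = 2.3806 + 0.9227 + 0.1272 + 2.0681 + 20.0558 + 0.8676 + 5.2231 + 2.5938 + 5.2027 + 0.0288 + 5.3629 + 0.0047 = 44.84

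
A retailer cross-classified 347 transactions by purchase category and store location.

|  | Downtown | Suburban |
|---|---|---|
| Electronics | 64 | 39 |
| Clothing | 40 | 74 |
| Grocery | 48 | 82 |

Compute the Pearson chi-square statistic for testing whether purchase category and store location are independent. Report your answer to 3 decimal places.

Row totals: 103, 114, 130. Column totals: 152, 195. Grand total N = 347.
Expected counts (row total × column total / N):
  Electronics, Downtown: 103×152/347 = 45.11816
  Electronics, Suburban: 103×195/347 = 57.88184
  Clothing, Downtown: 114×152/347 = 49.93660
  Clothing, Suburban: 114×195/347 = 64.06340
  Grocery, Downtown: 130×152/347 = 56.94524
  Grocery, Suburban: 130×195/347 = 73.05476
Contributions (O − E)²/E:
  (64 − 45.11816)²/45.11816 = 7.9020
  (39 − 57.88184)²/57.88184 = 6.1595
  (40 − 49.93660)²/49.93660 = 1.9772
  (74 − 64.06340)²/64.06340 = 1.5412
  (48 − 56.94524)²/56.94524 = 1.4052
  (82 − 73.05476)²/73.05476 = 1.0953
χ² = 7.9020 + 6.1595 + 1.9772 + 1.5412 + 1.4052 + 1.0953 = 20.080

20.080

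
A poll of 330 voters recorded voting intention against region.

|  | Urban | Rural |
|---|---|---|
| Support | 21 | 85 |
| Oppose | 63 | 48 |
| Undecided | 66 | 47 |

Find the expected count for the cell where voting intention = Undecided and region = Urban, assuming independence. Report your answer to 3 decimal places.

Row total (Undecided) = 113; column total (Urban) = 150; grand total N = 330.
Expected count = (row total × column total) / N = 113 × 150 / 330 = 51.364.

51.364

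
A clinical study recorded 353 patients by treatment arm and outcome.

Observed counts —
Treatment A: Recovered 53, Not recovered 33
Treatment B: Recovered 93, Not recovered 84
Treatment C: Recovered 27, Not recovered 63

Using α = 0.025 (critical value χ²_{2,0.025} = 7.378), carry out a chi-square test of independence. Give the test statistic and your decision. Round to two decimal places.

Row totals: 86, 177, 90. Column totals: 173, 180. Grand total N = 353.
Expected counts (row total × column total / N):
  Treatment A, Recovered: 86×173/353 = 42.147
  Treatment A, Not recovered: 86×180/353 = 43.853
  Treatment B, Recovered: 177×173/353 = 86.745
  Treatment B, Not recovered: 177×180/353 = 90.255
  Treatment C, Recovered: 90×173/353 = 44.108
  Treatment C, Not recovered: 90×180/353 = 45.892
Contributions (O − E)²/E:
  (53 − 42.147)²/42.147 = 2.7947
  (33 − 43.853)²/43.853 = 2.6860
  (93 − 86.745)²/86.745 = 0.4510
  (84 − 90.255)²/90.255 = 0.4335
  (27 − 44.108)²/44.108 = 6.6356
  (63 − 45.892)²/45.892 = 6.3777
χ² = 2.7947 + 2.6860 + 0.4510 + 0.4335 + 6.6356 + 6.3777 = 19.38
df = (3−1)(2−1) = 2. Since 19.38 > 7.378, reject the null hypothesis of independence at α = 0.025.

19.38; reject H₀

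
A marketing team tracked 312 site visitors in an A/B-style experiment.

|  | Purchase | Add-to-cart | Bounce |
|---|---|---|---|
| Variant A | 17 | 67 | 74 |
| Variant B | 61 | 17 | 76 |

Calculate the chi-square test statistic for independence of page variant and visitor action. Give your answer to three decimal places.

54.567

Row totals: 158, 154. Column totals: 78, 84, 150. Grand total N = 312.
Expected counts (row total × column total / N):
  Variant A, Purchase: 158×78/312 = 39.5000
  Variant A, Add-to-cart: 158×84/312 = 42.5385
  Variant A, Bounce: 158×150/312 = 75.9615
  Variant B, Purchase: 154×78/312 = 38.5000
  Variant B, Add-to-cart: 154×84/312 = 41.4615
  Variant B, Bounce: 154×150/312 = 74.0385
Contributions (O − E)²/E:
  (17 − 39.5000)²/39.5000 = 12.8165
  (67 − 42.5385)²/42.5385 = 14.0664
  (74 − 75.9615)²/75.9615 = 0.0507
  (61 − 38.5000)²/38.5000 = 13.1494
  (17 − 41.4615)²/41.4615 = 14.4318
  (76 − 74.0385)²/74.0385 = 0.0520
χ² = 12.8165 + 14.0664 + 0.0507 + 13.1494 + 14.4318 + 0.0520 = 54.567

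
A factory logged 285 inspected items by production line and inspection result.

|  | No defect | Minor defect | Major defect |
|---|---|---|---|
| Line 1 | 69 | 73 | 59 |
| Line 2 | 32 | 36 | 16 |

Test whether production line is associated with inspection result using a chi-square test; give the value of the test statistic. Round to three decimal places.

3.290

Row totals: 201, 84. Column totals: 101, 109, 75. Grand total N = 285.
Expected counts (row total × column total / N):
  Line 1, No defect: 201×101/285 = 71.2316
  Line 1, Minor defect: 201×109/285 = 76.8737
  Line 1, Major defect: 201×75/285 = 52.8947
  Line 2, No defect: 84×101/285 = 29.7684
  Line 2, Minor defect: 84×109/285 = 32.1263
  Line 2, Major defect: 84×75/285 = 22.1053
Contributions (O − E)²/E:
  (69 − 71.2316)²/71.2316 = 0.0699
  (73 − 76.8737)²/76.8737 = 0.1952
  (59 − 52.8947)²/52.8947 = 0.7047
  (32 − 29.7684)²/29.7684 = 0.1673
  (36 − 32.1263)²/32.1263 = 0.4671
  (16 − 22.1053)²/22.1053 = 1.6862
χ² = 0.0699 + 0.1952 + 0.7047 + 0.1673 + 0.4671 + 1.6862 = 3.290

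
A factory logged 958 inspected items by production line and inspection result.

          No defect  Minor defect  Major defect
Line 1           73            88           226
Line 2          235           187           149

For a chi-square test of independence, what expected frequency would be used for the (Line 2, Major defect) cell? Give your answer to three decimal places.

223.513

Row total (Line 2) = 571; column total (Major defect) = 375; grand total N = 958.
Expected count = (row total × column total) / N = 571 × 375 / 958 = 223.513.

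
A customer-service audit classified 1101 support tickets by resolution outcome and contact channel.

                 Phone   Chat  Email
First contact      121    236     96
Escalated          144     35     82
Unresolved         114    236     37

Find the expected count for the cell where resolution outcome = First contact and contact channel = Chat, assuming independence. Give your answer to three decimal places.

Row total (First contact) = 453; column total (Chat) = 507; grand total N = 1101.
Expected count = (row total × column total) / N = 453 × 507 / 1101 = 208.602.

208.602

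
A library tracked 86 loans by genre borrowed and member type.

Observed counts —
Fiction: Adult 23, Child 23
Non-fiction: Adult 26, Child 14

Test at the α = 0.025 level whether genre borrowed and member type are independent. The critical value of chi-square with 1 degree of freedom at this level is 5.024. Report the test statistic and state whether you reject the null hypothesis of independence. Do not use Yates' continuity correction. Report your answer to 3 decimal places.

Row totals: 46, 40. Column totals: 49, 37. Grand total N = 86.
Expected counts (row total × column total / N):
  Fiction, Adult: 46×49/86 = 26.2093
  Fiction, Child: 46×37/86 = 19.7907
  Non-fiction, Adult: 40×49/86 = 22.7907
  Non-fiction, Child: 40×37/86 = 17.2093
Contributions (O − E)²/E:
  (23 − 26.2093)²/26.2093 = 0.3930
  (23 − 19.7907)²/19.7907 = 0.5204
  (26 − 22.7907)²/22.7907 = 0.4519
  (14 − 17.2093)²/17.2093 = 0.5985
χ² = 0.3930 + 0.5204 + 0.4519 + 0.5985 = 1.964
df = (2−1)(2−1) = 1. Since 1.964 < 5.024, fail to reject the null hypothesis of independence at α = 0.025.

1.964; fail to reject H₀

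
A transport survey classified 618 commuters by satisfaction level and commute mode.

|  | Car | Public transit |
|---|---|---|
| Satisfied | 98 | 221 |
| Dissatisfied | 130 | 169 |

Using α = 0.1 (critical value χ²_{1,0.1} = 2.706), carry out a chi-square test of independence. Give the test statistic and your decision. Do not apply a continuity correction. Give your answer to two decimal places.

Row totals: 319, 299. Column totals: 228, 390. Grand total N = 618.
Expected counts (row total × column total / N):
  Satisfied, Car: 319×228/618 = 117.689
  Satisfied, Public transit: 319×390/618 = 201.311
  Dissatisfied, Car: 299×228/618 = 110.311
  Dissatisfied, Public transit: 299×390/618 = 188.689
Contributions (O − E)²/E:
  (98 − 117.689)²/117.689 = 3.2939
  (221 − 201.311)²/201.311 = 1.9257
  (130 − 110.311)²/110.311 = 3.5142
  (169 − 188.689)²/188.689 = 2.0545
χ² = 3.2939 + 1.9257 + 3.5142 + 2.0545 = 10.79
df = (2−1)(2−1) = 1. Since 10.79 > 2.706, reject the null hypothesis of independence at α = 0.1.

10.79; reject H₀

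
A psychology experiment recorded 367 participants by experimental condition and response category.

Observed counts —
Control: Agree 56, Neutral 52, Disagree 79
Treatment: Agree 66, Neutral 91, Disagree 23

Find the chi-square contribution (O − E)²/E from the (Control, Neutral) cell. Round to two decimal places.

Row total (Control) = 187; column total (Neutral) = 143; N = 367.
Expected count E = 187 × 143 / 367 = 72.864.
Contribution = (O − E)²/E = (52 − 72.864)² / 72.864 = 5.97.

5.97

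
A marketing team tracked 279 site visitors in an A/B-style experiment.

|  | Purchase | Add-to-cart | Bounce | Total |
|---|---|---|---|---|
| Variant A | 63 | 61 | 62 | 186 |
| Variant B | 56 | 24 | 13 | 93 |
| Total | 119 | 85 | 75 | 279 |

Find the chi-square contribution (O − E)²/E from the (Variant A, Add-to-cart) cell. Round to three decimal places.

Row total (Variant A) = 186; column total (Add-to-cart) = 85; N = 279.
Expected count E = 186 × 85 / 279 = 56.6667.
Contribution = (O − E)²/E = (61 − 56.6667)² / 56.6667 = 0.331.

0.331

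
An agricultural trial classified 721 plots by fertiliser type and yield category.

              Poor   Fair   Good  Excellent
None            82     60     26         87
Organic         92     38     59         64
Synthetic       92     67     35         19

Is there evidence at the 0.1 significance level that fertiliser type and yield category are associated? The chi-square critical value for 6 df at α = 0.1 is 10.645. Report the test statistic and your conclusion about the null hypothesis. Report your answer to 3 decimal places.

62.473; reject H₀

Row totals: 255, 253, 213. Column totals: 266, 165, 120, 170. Grand total N = 721.
Expected counts (row total × column total / N):
  None, Poor: 255×266/721 = 94.0777
  None, Fair: 255×165/721 = 58.3564
  None, Good: 255×120/721 = 42.4411
  None, Excellent: 255×170/721 = 60.1248
  Organic, Poor: 253×266/721 = 93.3398
  Organic, Fair: 253×165/721 = 57.8988
  Organic, Good: 253×120/721 = 42.1082
  Organic, Excellent: 253×170/721 = 59.6533
  Synthetic, Poor: 213×266/721 = 78.5825
  Synthetic, Fair: 213×165/721 = 48.7448
  Synthetic, Good: 213×120/721 = 35.4508
  Synthetic, Excellent: 213×170/721 = 50.2219
Contributions (O − E)²/E:
  (82 − 94.0777)²/94.0777 = 1.5505
  (60 − 58.3564)²/58.3564 = 0.0463
  (26 − 42.4411)²/42.4411 = 6.3691
  (87 − 60.1248)²/60.1248 = 12.0130
  (92 − 93.3398)²/93.3398 = 0.0192
  (38 − 57.8988)²/57.8988 = 6.8389
  (59 − 42.1082)²/42.1082 = 6.7762
  (64 − 59.6533)²/59.6533 = 0.3167
  (92 − 78.5825)²/78.5825 = 2.2910
  (67 − 48.7448)²/48.7448 = 6.8367
  (35 − 35.4508)²/35.4508 = 0.0057
  (19 − 50.2219)²/50.2219 = 19.4100
χ² = 1.5505 + 0.0463 + 6.3691 + 12.0130 + 0.0192 + 6.8389 + 6.7762 + 0.3167 + 2.2910 + 6.8367 + 0.0057 + 19.4100 = 62.473
df = (3−1)(4−1) = 6. Since 62.473 > 10.645, reject the null hypothesis of independence at α = 0.1.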